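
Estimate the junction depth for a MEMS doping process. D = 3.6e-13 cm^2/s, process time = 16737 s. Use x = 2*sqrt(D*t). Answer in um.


Step 1: Compute D*t = 3.6e-13 * 16737 = 6.02532e-09 cm^2
Step 2: sqrt(D*t) = 7.76229e-05 cm
Step 3: x = 2 * 7.76229e-05 cm = 1.552458e-04 cm
Step 4: Convert to um (1 cm = 1e4 um): x = 1.552 um


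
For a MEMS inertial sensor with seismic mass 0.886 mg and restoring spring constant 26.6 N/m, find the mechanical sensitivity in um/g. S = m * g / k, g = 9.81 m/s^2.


Step 1: Convert mass: m = 0.886 mg = 8.86e-07 kg
Step 2: S = m * g / k = 8.86e-07 * 9.81 / 26.6
Step 3: S = 3.27e-07 m/g
Step 4: Convert to um/g: S = 0.327 um/g


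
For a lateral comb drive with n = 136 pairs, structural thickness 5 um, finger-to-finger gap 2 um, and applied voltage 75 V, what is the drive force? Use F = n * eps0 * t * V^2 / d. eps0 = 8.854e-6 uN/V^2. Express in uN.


Step 1: Parameters: n=136, eps0=8.854e-6 uN/V^2, t=5 um, V=75 V, d=2 um
Step 2: V^2 = 5625
Step 3: F = 136 * 8.854e-6 * 5 * 5625 / 2
F = 16.933 uN


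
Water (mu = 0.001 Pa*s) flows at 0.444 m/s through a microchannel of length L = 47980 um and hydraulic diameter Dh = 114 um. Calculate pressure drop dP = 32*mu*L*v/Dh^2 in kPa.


Step 1: Convert to SI: L = 47980e-6 m, Dh = 114e-6 m
Step 2: dP = 32 * 0.001 * 47980e-6 * 0.444 / (114e-6)^2
Step 3: dP = 52454.59 Pa
Step 4: Convert to kPa: dP = 52.45 kPa


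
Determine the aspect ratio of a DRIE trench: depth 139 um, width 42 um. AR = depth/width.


Step 1: AR = depth / width
Step 2: AR = 139 / 42
AR = 3.3


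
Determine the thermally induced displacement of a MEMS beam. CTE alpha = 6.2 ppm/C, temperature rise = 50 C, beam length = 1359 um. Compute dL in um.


Step 1: Convert CTE: alpha = 6.2 ppm/C = 6.2e-6 /C
Step 2: dL = 6.2e-6 * 50 * 1359
dL = 0.4213 um


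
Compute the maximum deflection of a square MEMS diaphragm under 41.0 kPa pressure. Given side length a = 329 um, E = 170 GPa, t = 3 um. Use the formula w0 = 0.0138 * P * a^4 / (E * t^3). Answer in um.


Step 1: Convert pressure to compatible units (E is in GPa, so P in GPa).
P = 41.0 kPa = 41.0e-6 GPa
Step 2: Compute numerator: 0.0138 * P * a^4.
a^4 = 329^4 = 11716114081
numerator = 0.0138 * 41.0e-6 * 11716114081 = 6.628977e+03
Step 3: Compute denominator: E * t^3 = 170 * 3^3 = 4590
Step 4: w0 = numerator / denominator = 6.628977e+03 / 4590 = 1.4442 um


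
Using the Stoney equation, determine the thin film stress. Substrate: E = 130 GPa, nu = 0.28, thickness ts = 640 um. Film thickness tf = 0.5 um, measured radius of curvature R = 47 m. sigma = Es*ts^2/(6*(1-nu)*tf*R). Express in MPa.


Step 1: Compute numerator: Es * ts^2 = 130 * 640^2 = 53248000 (GPa*um^2)
Step 2: Compute denominator (R in um): 6*(1-nu)*tf*R = 6*0.72*0.5*47e6 = 101520000.0 (um^2)
Step 3: sigma (GPa) = 53248000 / 101520000.0 = 5.24507e-01 GPa
Step 4: Convert to MPa (x1000): sigma = 524.5 MPa


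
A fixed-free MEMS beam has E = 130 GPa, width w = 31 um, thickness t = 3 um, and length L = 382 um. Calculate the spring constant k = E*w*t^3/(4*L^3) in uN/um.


Step 1: Convert E to consistent units (1 GPa = 1000 uN/um^2).
E = 130 GPa = 130000 uN/um^2
Step 2: Compute t^3 = 3^3 = 27
Step 3: Compute L^3 = 382^3 = 55742968
Step 4: k = 130000 * 31 * 27 / (4 * 55742968)
k = 0.488 uN/um


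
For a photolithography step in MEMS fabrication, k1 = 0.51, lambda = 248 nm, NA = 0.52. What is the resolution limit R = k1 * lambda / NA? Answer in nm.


Step 1: Identify values: k1 = 0.51, lambda = 248 nm, NA = 0.52
Step 2: R = k1 * lambda / NA
R = 0.51 * 248 / 0.52
R = 243.2 nm


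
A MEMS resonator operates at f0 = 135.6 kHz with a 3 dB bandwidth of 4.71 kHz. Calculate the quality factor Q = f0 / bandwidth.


Step 1: Q = f0 / bandwidth
Step 2: Q = 135.6 / 4.71
Q = 28.8


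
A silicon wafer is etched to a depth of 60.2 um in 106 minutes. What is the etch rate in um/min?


Step 1: Etch rate = depth / time
Step 2: rate = 60.2 / 106
rate = 0.568 um/min


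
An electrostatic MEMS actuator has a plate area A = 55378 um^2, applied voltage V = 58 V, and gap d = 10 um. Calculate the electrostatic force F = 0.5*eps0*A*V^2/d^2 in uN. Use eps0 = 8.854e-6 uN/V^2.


Step 1: Identify parameters.
eps0 = 8.854e-6 uN/V^2, A = 55378 um^2, V = 58 V, d = 10 um
Step 2: Compute V^2 = 58^2 = 3364
Step 3: Compute d^2 = 10^2 = 100
Step 4: F = 0.5 * 8.854e-6 * 55378 * 3364 / 100
F = 8.247 uN


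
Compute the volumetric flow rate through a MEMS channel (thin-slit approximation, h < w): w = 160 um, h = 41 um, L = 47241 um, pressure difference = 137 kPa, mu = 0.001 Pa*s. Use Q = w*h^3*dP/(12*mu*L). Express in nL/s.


Step 1: Convert all dimensions to SI (meters).
w = 160e-6 m, h = 41e-6 m, L = 47241e-6 m, dP = 137e3 Pa
Step 2: Q = w * h^3 * dP / (12 * mu * L)
Q = 160e-6 * (41e-6)^3 * 137e3 / (12 * 0.001 * 47241e-6) = 2.66496673e-09 m^3/s
Step 3: Convert Q from m^3/s to nL/s (1 m^3 = 1e12 nL, so multiply by 1e12).
Q = 2664.967 nL/s


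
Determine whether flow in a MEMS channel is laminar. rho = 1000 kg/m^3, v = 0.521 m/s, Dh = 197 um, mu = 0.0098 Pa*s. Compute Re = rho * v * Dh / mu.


Step 1: Convert Dh to meters: Dh = 197e-6 m
Step 2: Re = rho * v * Dh / mu
Re = 1000 * 0.521 * 197e-6 / 0.0098
Re = 10.473
Since Re = 10.473 is below ~2300, the flow is laminar.


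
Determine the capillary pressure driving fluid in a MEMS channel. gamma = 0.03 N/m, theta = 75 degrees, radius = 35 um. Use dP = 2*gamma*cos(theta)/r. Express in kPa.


Step 1: cos(75 deg) = 0.2588
Step 2: Convert r to m: r = 35e-6 m
Step 3: dP = 2 * 0.03 * 0.2588 / 35e-6 = 443.7 Pa
Step 4: Convert Pa to kPa (divide by 1000).
dP = 0.44 kPa


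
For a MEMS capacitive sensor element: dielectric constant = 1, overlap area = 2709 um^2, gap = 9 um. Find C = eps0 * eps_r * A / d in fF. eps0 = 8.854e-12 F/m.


Step 1: Convert area to m^2: A = 2709e-12 m^2
Step 2: Convert gap to m: d = 9e-6 m
Step 3: C = eps0 * eps_r * A / d
C = 8.854e-12 * 1 * 2709e-12 / 9e-6
Step 4: Convert to fF (multiply by 1e15).
C = 2.67 fF


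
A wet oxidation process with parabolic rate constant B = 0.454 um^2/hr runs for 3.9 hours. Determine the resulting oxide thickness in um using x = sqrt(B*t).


Step 1: Compute B*t = 0.454 * 3.9 = 1.7706
Step 2: x = sqrt(1.7706)
x = 1.331 um


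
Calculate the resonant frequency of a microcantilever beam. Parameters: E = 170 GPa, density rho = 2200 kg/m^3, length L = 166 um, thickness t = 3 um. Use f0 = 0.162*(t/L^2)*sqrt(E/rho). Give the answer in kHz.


Step 1: Convert units to SI.
t_SI = 3e-6 m, L_SI = 166e-6 m
Step 2: Calculate sqrt(E/rho).
sqrt(170e9 / 2200) = 8790.49 m/s
Step 3: Compute f0.
f0 = 0.162 * 3e-6 / (166e-6)^2 * 8790.49 = 155036.2 Hz = 155.04 kHz


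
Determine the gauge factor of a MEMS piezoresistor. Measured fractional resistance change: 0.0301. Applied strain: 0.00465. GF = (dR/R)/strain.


Step 1: Identify values.
dR/R = 0.0301, strain = 0.00465
Step 2: GF = (dR/R) / strain = 0.0301 / 0.00465
GF = 6.5


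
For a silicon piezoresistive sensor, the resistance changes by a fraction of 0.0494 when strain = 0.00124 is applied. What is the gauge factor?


Step 1: Identify values.
dR/R = 0.0494, strain = 0.00124
Step 2: GF = (dR/R) / strain = 0.0494 / 0.00124
GF = 39.8


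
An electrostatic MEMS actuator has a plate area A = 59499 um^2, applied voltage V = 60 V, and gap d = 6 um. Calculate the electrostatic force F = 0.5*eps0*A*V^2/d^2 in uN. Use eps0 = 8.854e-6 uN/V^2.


Step 1: Identify parameters.
eps0 = 8.854e-6 uN/V^2, A = 59499 um^2, V = 60 V, d = 6 um
Step 2: Compute V^2 = 60^2 = 3600
Step 3: Compute d^2 = 6^2 = 36
Step 4: F = 0.5 * 8.854e-6 * 59499 * 3600 / 36
F = 26.34 uN


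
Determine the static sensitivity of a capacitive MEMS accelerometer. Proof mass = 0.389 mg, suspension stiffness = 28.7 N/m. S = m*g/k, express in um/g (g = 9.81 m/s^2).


Step 1: Convert mass: m = 0.389 mg = 3.89e-07 kg
Step 2: S = m * g / k = 3.89e-07 * 9.81 / 28.7
Step 3: S = 1.33e-07 m/g
Step 4: Convert to um/g: S = 0.133 um/g


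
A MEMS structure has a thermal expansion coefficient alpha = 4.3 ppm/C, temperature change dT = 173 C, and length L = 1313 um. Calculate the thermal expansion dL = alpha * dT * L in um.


Step 1: Convert CTE: alpha = 4.3 ppm/C = 4.3e-6 /C
Step 2: dL = 4.3e-6 * 173 * 1313
dL = 0.9767 um


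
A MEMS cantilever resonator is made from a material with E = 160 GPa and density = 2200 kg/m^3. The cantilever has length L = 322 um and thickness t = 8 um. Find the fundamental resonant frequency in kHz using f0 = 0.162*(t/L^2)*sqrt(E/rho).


Step 1: Convert units to SI.
t_SI = 8e-6 m, L_SI = 322e-6 m
Step 2: Calculate sqrt(E/rho).
sqrt(160e9 / 2200) = 8528.03 m/s
Step 3: Compute f0.
f0 = 0.162 * 8e-6 / (322e-6)^2 * 8528.03 = 106596.3 Hz = 106.6 kHz


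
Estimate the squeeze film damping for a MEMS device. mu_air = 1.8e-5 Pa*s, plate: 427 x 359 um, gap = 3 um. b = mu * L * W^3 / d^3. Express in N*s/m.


Step 1: Convert to SI.
L = 427e-6 m, W = 359e-6 m, d = 3e-6 m
Step 2: W^3 = (359e-6)^3 = 4.63e-11 m^3
Step 3: d^3 = (3e-6)^3 = 2.70e-17 m^3
Step 4: b = 1.8e-5 * 427e-6 * 4.63e-11 / 2.70e-17
b = 1.32e-02 N*s/m


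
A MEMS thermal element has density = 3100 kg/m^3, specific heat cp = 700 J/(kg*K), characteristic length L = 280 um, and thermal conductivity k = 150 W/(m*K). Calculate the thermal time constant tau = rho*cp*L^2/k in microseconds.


Step 1: Convert L to m: L = 280e-6 m
Step 2: L^2 = (280e-6)^2 = 7.84e-08 m^2
Step 3: tau = 3100 * 700 * 7.84e-08 / 150 = 1.13418667e-03 s
Step 4: Convert to microseconds (multiply by 1e6).
tau = 1134.187 us


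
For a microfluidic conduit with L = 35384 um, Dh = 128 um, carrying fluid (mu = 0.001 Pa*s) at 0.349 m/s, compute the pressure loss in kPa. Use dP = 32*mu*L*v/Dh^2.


Step 1: Convert to SI: L = 35384e-6 m, Dh = 128e-6 m
Step 2: dP = 32 * 0.001 * 35384e-6 * 0.349 / (128e-6)^2
Step 3: dP = 24119.17 Pa
Step 4: Convert to kPa: dP = 24.12 kPa


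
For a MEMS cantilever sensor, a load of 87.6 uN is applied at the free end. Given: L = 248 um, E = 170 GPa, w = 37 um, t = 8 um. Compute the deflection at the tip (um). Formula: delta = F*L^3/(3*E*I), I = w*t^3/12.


Step 1: Calculate the second moment of area.
I = w * t^3 / 12 = 37 * 8^3 / 12 = 1578.6667 um^4
Step 2: Convert E to consistent units (1 GPa = 1000 uN/um^2).
E = 170 GPa = 170000 uN/um^2
Step 3: Calculate tip deflection.
delta = F * L^3 / (3 * E * I)
delta = 87.6 * 248^3 / (3 * 170000 * 1578.6667)
delta = 1.6596 um


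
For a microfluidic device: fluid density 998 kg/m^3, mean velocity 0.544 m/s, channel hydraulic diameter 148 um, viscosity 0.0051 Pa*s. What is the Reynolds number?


Step 1: Convert Dh to meters: Dh = 148e-6 m
Step 2: Re = rho * v * Dh / mu
Re = 998 * 0.544 * 148e-6 / 0.0051
Re = 15.755


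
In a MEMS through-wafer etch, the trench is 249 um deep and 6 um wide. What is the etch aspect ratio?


Step 1: AR = depth / width
Step 2: AR = 249 / 6
AR = 41.5


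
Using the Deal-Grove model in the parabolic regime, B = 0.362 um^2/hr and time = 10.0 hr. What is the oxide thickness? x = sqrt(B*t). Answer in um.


Step 1: Compute B*t = 0.362 * 10.0 = 3.62
Step 2: x = sqrt(3.62)
x = 1.903 um


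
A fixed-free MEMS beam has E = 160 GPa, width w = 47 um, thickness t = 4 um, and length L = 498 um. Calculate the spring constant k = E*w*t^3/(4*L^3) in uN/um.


Step 1: Convert E to consistent units (1 GPa = 1000 uN/um^2).
E = 160 GPa = 160000 uN/um^2
Step 2: Compute t^3 = 4^3 = 64
Step 3: Compute L^3 = 498^3 = 123505992
Step 4: k = 160000 * 47 * 64 / (4 * 123505992)
k = 0.9742 uN/um


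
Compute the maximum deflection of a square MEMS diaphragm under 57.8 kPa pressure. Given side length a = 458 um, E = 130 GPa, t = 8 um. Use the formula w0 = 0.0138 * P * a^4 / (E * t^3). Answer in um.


Step 1: Convert pressure to compatible units (E is in GPa, so P in GPa).
P = 57.8 kPa = 57.8e-6 GPa
Step 2: Compute numerator: 0.0138 * P * a^4.
a^4 = 458^4 = 44000935696
numerator = 0.0138 * 57.8e-6 * 44000935696 = 3.50969e+04
Step 3: Compute denominator: E * t^3 = 130 * 8^3 = 66560
Step 4: w0 = numerator / denominator = 3.50969e+04 / 66560 = 0.5273 um


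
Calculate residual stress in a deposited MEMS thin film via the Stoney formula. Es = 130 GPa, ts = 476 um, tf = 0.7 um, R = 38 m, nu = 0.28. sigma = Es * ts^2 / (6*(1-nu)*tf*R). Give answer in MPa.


Step 1: Compute numerator: Es * ts^2 = 130 * 476^2 = 29454880 (GPa*um^2)
Step 2: Compute denominator (R in um): 6*(1-nu)*tf*R = 6*0.72*0.7*38e6 = 114912000.0 (um^2)
Step 3: sigma (GPa) = 29454880 / 114912000.0 = 2.56326e-01 GPa
Step 4: Convert to MPa (x1000): sigma = 256.3 MPa


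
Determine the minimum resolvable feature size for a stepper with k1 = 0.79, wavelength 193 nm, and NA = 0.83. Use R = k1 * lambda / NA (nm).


Step 1: Identify values: k1 = 0.79, lambda = 193 nm, NA = 0.83
Step 2: R = k1 * lambda / NA
R = 0.79 * 193 / 0.83
R = 183.7 nm


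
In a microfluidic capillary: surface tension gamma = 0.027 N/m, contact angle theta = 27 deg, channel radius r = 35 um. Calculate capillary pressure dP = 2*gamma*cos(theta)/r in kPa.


Step 1: cos(27 deg) = 0.891
Step 2: Convert r to m: r = 35e-6 m
Step 3: dP = 2 * 0.027 * 0.891 / 35e-6 = 1374.7 Pa
Step 4: Convert Pa to kPa (divide by 1000).
dP = 1.37 kPa


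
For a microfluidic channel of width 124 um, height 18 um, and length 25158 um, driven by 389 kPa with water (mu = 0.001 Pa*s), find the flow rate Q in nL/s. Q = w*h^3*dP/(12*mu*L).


Step 1: Convert all dimensions to SI (meters).
w = 124e-6 m, h = 18e-6 m, L = 25158e-6 m, dP = 389e3 Pa
Step 2: Q = w * h^3 * dP / (12 * mu * L)
Q = 124e-6 * (18e-6)^3 * 389e3 / (12 * 0.001 * 25158e-6) = 9.3181875e-10 m^3/s
Step 3: Convert Q from m^3/s to nL/s (1 m^3 = 1e12 nL, so multiply by 1e12).
Q = 931.819 nL/s


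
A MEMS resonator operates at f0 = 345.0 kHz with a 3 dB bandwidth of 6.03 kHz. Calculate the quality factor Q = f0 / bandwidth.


Step 1: Q = f0 / bandwidth
Step 2: Q = 345.0 / 6.03
Q = 57.2


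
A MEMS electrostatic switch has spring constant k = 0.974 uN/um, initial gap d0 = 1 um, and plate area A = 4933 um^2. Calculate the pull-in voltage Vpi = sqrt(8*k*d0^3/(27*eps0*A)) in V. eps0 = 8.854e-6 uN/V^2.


Step 1: Compute numerator: 8 * k * d0^3 = 8 * 0.974 * 1^3 = 7.792
Step 2: Compute denominator: 27 * eps0 * A = 27 * 8.854e-6 * 4933 = 1.179273
Step 3: Vpi = sqrt(7.792 / 1.179273)
Vpi = 2.57 V


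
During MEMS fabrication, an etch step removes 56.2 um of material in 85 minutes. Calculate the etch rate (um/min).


Step 1: Etch rate = depth / time
Step 2: rate = 56.2 / 85
rate = 0.661 um/min


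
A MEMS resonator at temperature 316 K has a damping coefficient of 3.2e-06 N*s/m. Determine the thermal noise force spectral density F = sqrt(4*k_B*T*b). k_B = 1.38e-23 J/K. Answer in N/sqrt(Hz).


Step 1: Compute 4 * k_B * T * b
= 4 * 1.38e-23 * 316 * 3.2e-06
= 5.5818e-26 N^2/Hz
Step 2: F_noise = sqrt(5.5818e-26)
F_noise = 2.36e-13 N/sqrt(Hz)


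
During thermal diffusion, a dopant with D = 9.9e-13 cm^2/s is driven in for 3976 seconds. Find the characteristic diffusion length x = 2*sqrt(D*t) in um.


Step 1: Compute D*t = 9.9e-13 * 3976 = 3.93624e-09 cm^2
Step 2: sqrt(D*t) = 6.27395e-05 cm
Step 3: x = 2 * 6.27395e-05 cm = 1.25479e-04 cm
Step 4: Convert to um (1 cm = 1e4 um): x = 1.255 um


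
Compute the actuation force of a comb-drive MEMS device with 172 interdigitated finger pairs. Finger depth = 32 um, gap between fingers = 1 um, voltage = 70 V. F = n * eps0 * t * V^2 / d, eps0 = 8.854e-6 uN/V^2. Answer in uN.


Step 1: Parameters: n=172, eps0=8.854e-6 uN/V^2, t=32 um, V=70 V, d=1 um
Step 2: V^2 = 4900
Step 3: F = 172 * 8.854e-6 * 32 * 4900 / 1
F = 238.789 uN


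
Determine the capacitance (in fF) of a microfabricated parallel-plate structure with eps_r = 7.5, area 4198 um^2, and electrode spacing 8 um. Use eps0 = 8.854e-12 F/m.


Step 1: Convert area to m^2: A = 4198e-12 m^2
Step 2: Convert gap to m: d = 8e-6 m
Step 3: C = eps0 * eps_r * A / d
C = 8.854e-12 * 7.5 * 4198e-12 / 8e-6
Step 4: Convert to fF (multiply by 1e15).
C = 34.85 fF


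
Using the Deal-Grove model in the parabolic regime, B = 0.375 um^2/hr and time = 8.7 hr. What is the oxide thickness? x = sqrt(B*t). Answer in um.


Step 1: Compute B*t = 0.375 * 8.7 = 3.2625
Step 2: x = sqrt(3.2625)
x = 1.806 um


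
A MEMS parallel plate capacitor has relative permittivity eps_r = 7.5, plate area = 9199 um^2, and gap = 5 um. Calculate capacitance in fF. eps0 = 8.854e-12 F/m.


Step 1: Convert area to m^2: A = 9199e-12 m^2
Step 2: Convert gap to m: d = 5e-6 m
Step 3: C = eps0 * eps_r * A / d
C = 8.854e-12 * 7.5 * 9199e-12 / 5e-6
Step 4: Convert to fF (multiply by 1e15).
C = 122.17 fF


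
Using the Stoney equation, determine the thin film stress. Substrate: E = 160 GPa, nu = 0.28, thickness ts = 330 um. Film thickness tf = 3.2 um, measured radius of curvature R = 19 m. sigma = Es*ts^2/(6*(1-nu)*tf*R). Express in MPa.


Step 1: Compute numerator: Es * ts^2 = 160 * 330^2 = 17424000 (GPa*um^2)
Step 2: Compute denominator (R in um): 6*(1-nu)*tf*R = 6*0.72*3.2*19e6 = 262656000.0 (um^2)
Step 3: sigma (GPa) = 17424000 / 262656000.0 = 6.6338e-02 GPa
Step 4: Convert to MPa (x1000): sigma = 66.3 MPa


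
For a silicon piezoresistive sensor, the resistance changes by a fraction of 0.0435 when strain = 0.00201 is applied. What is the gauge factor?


Step 1: Identify values.
dR/R = 0.0435, strain = 0.00201
Step 2: GF = (dR/R) / strain = 0.0435 / 0.00201
GF = 21.6


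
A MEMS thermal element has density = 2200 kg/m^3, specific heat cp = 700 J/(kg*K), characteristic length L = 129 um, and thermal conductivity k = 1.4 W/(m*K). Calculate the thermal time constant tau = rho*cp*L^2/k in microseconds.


Step 1: Convert L to m: L = 129e-6 m
Step 2: L^2 = (129e-6)^2 = 1.6641e-08 m^2
Step 3: tau = 2200 * 700 * 1.6641e-08 / 1.4 = 1.83051e-02 s
Step 4: Convert to microseconds (multiply by 1e6).
tau = 18305.1 us


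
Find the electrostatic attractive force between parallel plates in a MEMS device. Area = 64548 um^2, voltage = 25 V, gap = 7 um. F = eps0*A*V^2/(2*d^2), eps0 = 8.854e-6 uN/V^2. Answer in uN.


Step 1: Identify parameters.
eps0 = 8.854e-6 uN/V^2, A = 64548 um^2, V = 25 V, d = 7 um
Step 2: Compute V^2 = 25^2 = 625
Step 3: Compute d^2 = 7^2 = 49
Step 4: F = 0.5 * 8.854e-6 * 64548 * 625 / 49
F = 3.645 uN


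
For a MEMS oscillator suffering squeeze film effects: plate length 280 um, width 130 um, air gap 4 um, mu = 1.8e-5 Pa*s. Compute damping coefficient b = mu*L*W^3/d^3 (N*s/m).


Step 1: Convert to SI.
L = 280e-6 m, W = 130e-6 m, d = 4e-6 m
Step 2: W^3 = (130e-6)^3 = 2.20e-12 m^3
Step 3: d^3 = (4e-6)^3 = 6.40e-17 m^3
Step 4: b = 1.8e-5 * 280e-6 * 2.20e-12 / 6.40e-17
b = 1.73e-04 N*s/m


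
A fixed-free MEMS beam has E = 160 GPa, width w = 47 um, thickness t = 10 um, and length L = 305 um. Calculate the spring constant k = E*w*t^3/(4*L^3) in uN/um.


Step 1: Convert E to consistent units (1 GPa = 1000 uN/um^2).
E = 160 GPa = 160000 uN/um^2
Step 2: Compute t^3 = 10^3 = 1000
Step 3: Compute L^3 = 305^3 = 28372625
Step 4: k = 160000 * 47 * 1000 / (4 * 28372625)
k = 66.2611 uN/um


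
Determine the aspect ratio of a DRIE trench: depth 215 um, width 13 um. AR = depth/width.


Step 1: AR = depth / width
Step 2: AR = 215 / 13
AR = 16.5


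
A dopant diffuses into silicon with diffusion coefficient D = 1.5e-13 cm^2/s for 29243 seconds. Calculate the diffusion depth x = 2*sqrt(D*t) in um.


Step 1: Compute D*t = 1.5e-13 * 29243 = 4.38645e-09 cm^2
Step 2: sqrt(D*t) = 6.62303e-05 cm
Step 3: x = 2 * 6.62303e-05 cm = 1.324606e-04 cm
Step 4: Convert to um (1 cm = 1e4 um): x = 1.325 um


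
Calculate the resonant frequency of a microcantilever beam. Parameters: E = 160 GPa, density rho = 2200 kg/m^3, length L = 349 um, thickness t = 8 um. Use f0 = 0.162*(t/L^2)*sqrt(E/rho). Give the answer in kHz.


Step 1: Convert units to SI.
t_SI = 8e-6 m, L_SI = 349e-6 m
Step 2: Calculate sqrt(E/rho).
sqrt(160e9 / 2200) = 8528.03 m/s
Step 3: Compute f0.
f0 = 0.162 * 8e-6 / (349e-6)^2 * 8528.03 = 90740.9 Hz = 90.74 kHz


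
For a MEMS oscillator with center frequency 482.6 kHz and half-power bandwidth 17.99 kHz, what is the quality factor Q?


Step 1: Q = f0 / bandwidth
Step 2: Q = 482.6 / 17.99
Q = 26.8


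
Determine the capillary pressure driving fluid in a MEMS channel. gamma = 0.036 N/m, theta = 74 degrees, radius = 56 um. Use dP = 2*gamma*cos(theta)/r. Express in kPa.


Step 1: cos(74 deg) = 0.2756
Step 2: Convert r to m: r = 56e-6 m
Step 3: dP = 2 * 0.036 * 0.2756 / 56e-6 = 354.3 Pa
Step 4: Convert Pa to kPa (divide by 1000).
dP = 0.35 kPa


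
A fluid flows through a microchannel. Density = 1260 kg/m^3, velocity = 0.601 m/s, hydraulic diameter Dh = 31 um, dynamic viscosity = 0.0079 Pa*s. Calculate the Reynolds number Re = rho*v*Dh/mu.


Step 1: Convert Dh to meters: Dh = 31e-6 m
Step 2: Re = rho * v * Dh / mu
Re = 1260 * 0.601 * 31e-6 / 0.0079
Re = 2.972


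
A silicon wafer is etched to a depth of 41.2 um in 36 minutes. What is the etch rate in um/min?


Step 1: Etch rate = depth / time
Step 2: rate = 41.2 / 36
rate = 1.144 um/min


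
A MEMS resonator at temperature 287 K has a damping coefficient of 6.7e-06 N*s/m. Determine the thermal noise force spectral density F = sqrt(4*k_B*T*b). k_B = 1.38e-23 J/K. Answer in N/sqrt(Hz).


Step 1: Compute 4 * k_B * T * b
= 4 * 1.38e-23 * 287 * 6.7e-06
= 1.0614e-25 N^2/Hz
Step 2: F_noise = sqrt(1.0614e-25)
F_noise = 3.26e-13 N/sqrt(Hz)


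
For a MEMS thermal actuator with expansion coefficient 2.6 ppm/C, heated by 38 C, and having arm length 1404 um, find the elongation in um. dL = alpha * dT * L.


Step 1: Convert CTE: alpha = 2.6 ppm/C = 2.6e-6 /C
Step 2: dL = 2.6e-6 * 38 * 1404
dL = 0.1387 um


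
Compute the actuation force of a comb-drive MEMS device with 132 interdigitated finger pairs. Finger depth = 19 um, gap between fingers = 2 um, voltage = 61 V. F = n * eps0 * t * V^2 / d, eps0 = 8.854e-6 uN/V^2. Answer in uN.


Step 1: Parameters: n=132, eps0=8.854e-6 uN/V^2, t=19 um, V=61 V, d=2 um
Step 2: V^2 = 3721
Step 3: F = 132 * 8.854e-6 * 19 * 3721 / 2
F = 41.314 uN


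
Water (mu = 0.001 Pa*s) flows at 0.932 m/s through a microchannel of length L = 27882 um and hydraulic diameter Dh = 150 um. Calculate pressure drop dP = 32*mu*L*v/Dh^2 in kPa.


Step 1: Convert to SI: L = 27882e-6 m, Dh = 150e-6 m
Step 2: dP = 32 * 0.001 * 27882e-6 * 0.932 / (150e-6)^2
Step 3: dP = 36957.90 Pa
Step 4: Convert to kPa: dP = 36.96 kPa


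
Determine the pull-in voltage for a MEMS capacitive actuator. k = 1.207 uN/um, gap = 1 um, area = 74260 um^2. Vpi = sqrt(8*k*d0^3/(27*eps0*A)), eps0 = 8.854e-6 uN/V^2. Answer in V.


Step 1: Compute numerator: 8 * k * d0^3 = 8 * 1.207 * 1^3 = 9.656
Step 2: Compute denominator: 27 * eps0 * A = 27 * 8.854e-6 * 74260 = 17.752447
Step 3: Vpi = sqrt(9.656 / 17.752447)
Vpi = 0.74 V


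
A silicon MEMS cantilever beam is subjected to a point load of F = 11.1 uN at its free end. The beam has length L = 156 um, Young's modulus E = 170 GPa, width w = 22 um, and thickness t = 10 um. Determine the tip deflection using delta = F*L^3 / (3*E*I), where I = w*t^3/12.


Step 1: Calculate the second moment of area.
I = w * t^3 / 12 = 22 * 10^3 / 12 = 1833.3333 um^4
Step 2: Convert E to consistent units (1 GPa = 1000 uN/um^2).
E = 170 GPa = 170000 uN/um^2
Step 3: Calculate tip deflection.
delta = F * L^3 / (3 * E * I)
delta = 11.1 * 156^3 / (3 * 170000 * 1833.3333)
delta = 0.0451 um


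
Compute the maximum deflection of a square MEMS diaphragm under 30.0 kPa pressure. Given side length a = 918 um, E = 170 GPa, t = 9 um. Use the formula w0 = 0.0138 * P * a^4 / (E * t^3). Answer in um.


Step 1: Convert pressure to compatible units (E is in GPa, so P in GPa).
P = 30.0 kPa = 30.0e-6 GPa
Step 2: Compute numerator: 0.0138 * P * a^4.
a^4 = 918^4 = 710183740176
numerator = 0.0138 * 30.0e-6 * 710183740176 = 2.940161e+05
Step 3: Compute denominator: E * t^3 = 170 * 9^3 = 123930
Step 4: w0 = numerator / denominator = 2.940161e+05 / 123930 = 2.3724 um


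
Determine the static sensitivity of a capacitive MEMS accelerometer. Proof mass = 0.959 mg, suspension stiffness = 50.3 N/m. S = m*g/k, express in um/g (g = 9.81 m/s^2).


Step 1: Convert mass: m = 0.959 mg = 9.59e-07 kg
Step 2: S = m * g / k = 9.59e-07 * 9.81 / 50.3
Step 3: S = 1.87e-07 m/g
Step 4: Convert to um/g: S = 0.187 um/g


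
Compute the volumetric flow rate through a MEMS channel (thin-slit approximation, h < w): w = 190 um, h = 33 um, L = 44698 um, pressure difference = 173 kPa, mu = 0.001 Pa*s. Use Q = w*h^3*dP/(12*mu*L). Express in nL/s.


Step 1: Convert all dimensions to SI (meters).
w = 190e-6 m, h = 33e-6 m, L = 44698e-6 m, dP = 173e3 Pa
Step 2: Q = w * h^3 * dP / (12 * mu * L)
Q = 190e-6 * (33e-6)^3 * 173e3 / (12 * 0.001 * 44698e-6) = 2.20227823e-09 m^3/s
Step 3: Convert Q from m^3/s to nL/s (1 m^3 = 1e12 nL, so multiply by 1e12).
Q = 2202.278 nL/s


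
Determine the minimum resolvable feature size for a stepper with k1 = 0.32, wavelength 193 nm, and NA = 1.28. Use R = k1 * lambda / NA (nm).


Step 1: Identify values: k1 = 0.32, lambda = 193 nm, NA = 1.28
Step 2: R = k1 * lambda / NA
R = 0.32 * 193 / 1.28
R = 48.3 nm


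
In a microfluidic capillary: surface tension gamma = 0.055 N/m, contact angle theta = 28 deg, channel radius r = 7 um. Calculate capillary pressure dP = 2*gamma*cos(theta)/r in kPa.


Step 1: cos(28 deg) = 0.8829
Step 2: Convert r to m: r = 7e-6 m
Step 3: dP = 2 * 0.055 * 0.8829 / 7e-6 = 13874.1 Pa
Step 4: Convert Pa to kPa (divide by 1000).
dP = 13.87 kPa


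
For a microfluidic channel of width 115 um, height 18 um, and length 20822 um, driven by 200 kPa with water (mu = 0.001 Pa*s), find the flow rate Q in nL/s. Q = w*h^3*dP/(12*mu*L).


Step 1: Convert all dimensions to SI (meters).
w = 115e-6 m, h = 18e-6 m, L = 20822e-6 m, dP = 200e3 Pa
Step 2: Q = w * h^3 * dP / (12 * mu * L)
Q = 115e-6 * (18e-6)^3 * 200e3 / (12 * 0.001 * 20822e-6) = 5.3683604e-10 m^3/s
Step 3: Convert Q from m^3/s to nL/s (1 m^3 = 1e12 nL, so multiply by 1e12).
Q = 536.836 nL/s


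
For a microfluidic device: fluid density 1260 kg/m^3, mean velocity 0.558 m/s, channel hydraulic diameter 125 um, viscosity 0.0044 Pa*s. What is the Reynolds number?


Step 1: Convert Dh to meters: Dh = 125e-6 m
Step 2: Re = rho * v * Dh / mu
Re = 1260 * 0.558 * 125e-6 / 0.0044
Re = 19.974


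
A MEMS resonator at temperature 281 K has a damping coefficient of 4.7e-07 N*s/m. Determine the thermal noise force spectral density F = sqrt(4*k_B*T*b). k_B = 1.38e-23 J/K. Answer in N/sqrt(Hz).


Step 1: Compute 4 * k_B * T * b
= 4 * 1.38e-23 * 281 * 4.7e-07
= 7.2903e-27 N^2/Hz
Step 2: F_noise = sqrt(7.2903e-27)
F_noise = 8.54e-14 N/sqrt(Hz)


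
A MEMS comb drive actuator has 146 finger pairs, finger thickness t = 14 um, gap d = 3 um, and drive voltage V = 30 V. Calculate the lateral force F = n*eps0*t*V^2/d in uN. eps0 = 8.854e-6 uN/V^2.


Step 1: Parameters: n=146, eps0=8.854e-6 uN/V^2, t=14 um, V=30 V, d=3 um
Step 2: V^2 = 900
Step 3: F = 146 * 8.854e-6 * 14 * 900 / 3
F = 5.429 uN


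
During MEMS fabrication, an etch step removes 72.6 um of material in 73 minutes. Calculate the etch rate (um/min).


Step 1: Etch rate = depth / time
Step 2: rate = 72.6 / 73
rate = 0.995 um/min


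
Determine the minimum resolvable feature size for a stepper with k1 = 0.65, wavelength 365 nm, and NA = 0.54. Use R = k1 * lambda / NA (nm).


Step 1: Identify values: k1 = 0.65, lambda = 365 nm, NA = 0.54
Step 2: R = k1 * lambda / NA
R = 0.65 * 365 / 0.54
R = 439.4 nm


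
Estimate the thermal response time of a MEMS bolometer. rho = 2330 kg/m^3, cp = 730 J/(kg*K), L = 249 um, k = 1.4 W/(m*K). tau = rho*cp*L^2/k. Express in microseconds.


Step 1: Convert L to m: L = 249e-6 m
Step 2: L^2 = (249e-6)^2 = 6.2001e-08 m^2
Step 3: tau = 2330 * 730 * 6.2001e-08 / 1.4 = 7.532678636e-02 s
Step 4: Convert to microseconds (multiply by 1e6).
tau = 75326.786 us


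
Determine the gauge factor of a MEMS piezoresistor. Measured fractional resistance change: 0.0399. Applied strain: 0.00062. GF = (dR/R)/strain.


Step 1: Identify values.
dR/R = 0.0399, strain = 0.00062
Step 2: GF = (dR/R) / strain = 0.0399 / 0.00062
GF = 64.4


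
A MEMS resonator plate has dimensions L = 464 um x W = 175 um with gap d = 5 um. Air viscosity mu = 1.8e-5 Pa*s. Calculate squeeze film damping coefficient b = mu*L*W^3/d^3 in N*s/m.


Step 1: Convert to SI.
L = 464e-6 m, W = 175e-6 m, d = 5e-6 m
Step 2: W^3 = (175e-6)^3 = 5.36e-12 m^3
Step 3: d^3 = (5e-6)^3 = 1.25e-16 m^3
Step 4: b = 1.8e-5 * 464e-6 * 5.36e-12 / 1.25e-16
b = 3.58e-04 N*s/m


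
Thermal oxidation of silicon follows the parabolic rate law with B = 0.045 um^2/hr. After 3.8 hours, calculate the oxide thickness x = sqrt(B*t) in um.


Step 1: Compute B*t = 0.045 * 3.8 = 0.171
Step 2: x = sqrt(0.171)
x = 0.414 um


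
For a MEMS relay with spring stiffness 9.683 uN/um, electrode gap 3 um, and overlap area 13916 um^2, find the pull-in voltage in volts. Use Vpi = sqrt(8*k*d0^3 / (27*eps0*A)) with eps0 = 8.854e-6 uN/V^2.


Step 1: Compute numerator: 8 * k * d0^3 = 8 * 9.683 * 3^3 = 2091.528
Step 2: Compute denominator: 27 * eps0 * A = 27 * 8.854e-6 * 13916 = 3.326731
Step 3: Vpi = sqrt(2091.528 / 3.326731)
Vpi = 25.07 V


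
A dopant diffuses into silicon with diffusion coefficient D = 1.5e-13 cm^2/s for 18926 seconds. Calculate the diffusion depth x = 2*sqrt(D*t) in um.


Step 1: Compute D*t = 1.5e-13 * 18926 = 2.8389e-09 cm^2
Step 2: sqrt(D*t) = 5.32813e-05 cm
Step 3: x = 2 * 5.32813e-05 cm = 1.065626e-04 cm
Step 4: Convert to um (1 cm = 1e4 um): x = 1.066 um


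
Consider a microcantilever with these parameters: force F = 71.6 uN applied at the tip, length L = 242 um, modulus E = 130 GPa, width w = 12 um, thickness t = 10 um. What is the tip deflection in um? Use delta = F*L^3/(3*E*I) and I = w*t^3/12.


Step 1: Calculate the second moment of area.
I = w * t^3 / 12 = 12 * 10^3 / 12 = 1000.0 um^4
Step 2: Convert E to consistent units (1 GPa = 1000 uN/um^2).
E = 130 GPa = 130000 uN/um^2
Step 3: Calculate tip deflection.
delta = F * L^3 / (3 * E * I)
delta = 71.6 * 242^3 / (3 * 130000 * 1000.0)
delta = 2.6019 um


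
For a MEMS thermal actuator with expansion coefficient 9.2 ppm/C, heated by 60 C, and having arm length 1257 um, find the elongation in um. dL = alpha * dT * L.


Step 1: Convert CTE: alpha = 9.2 ppm/C = 9.2e-6 /C
Step 2: dL = 9.2e-6 * 60 * 1257
dL = 0.6939 um


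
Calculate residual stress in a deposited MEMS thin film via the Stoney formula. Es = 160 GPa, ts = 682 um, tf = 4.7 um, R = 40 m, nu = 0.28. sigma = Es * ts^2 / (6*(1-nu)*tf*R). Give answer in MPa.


Step 1: Compute numerator: Es * ts^2 = 160 * 682^2 = 74419840 (GPa*um^2)
Step 2: Compute denominator (R in um): 6*(1-nu)*tf*R = 6*0.72*4.7*40e6 = 812160000.0 (um^2)
Step 3: sigma (GPa) = 74419840 / 812160000.0 = 9.1632e-02 GPa
Step 4: Convert to MPa (x1000): sigma = 91.6 MPa


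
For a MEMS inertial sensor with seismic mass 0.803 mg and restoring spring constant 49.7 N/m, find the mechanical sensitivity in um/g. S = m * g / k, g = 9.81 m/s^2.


Step 1: Convert mass: m = 0.803 mg = 8.03e-07 kg
Step 2: S = m * g / k = 8.03e-07 * 9.81 / 49.7
Step 3: S = 1.58e-07 m/g
Step 4: Convert to um/g: S = 0.158 um/g


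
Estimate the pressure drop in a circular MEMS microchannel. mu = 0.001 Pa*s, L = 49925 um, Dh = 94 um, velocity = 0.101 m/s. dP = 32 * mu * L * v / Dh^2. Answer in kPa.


Step 1: Convert to SI: L = 49925e-6 m, Dh = 94e-6 m
Step 2: dP = 32 * 0.001 * 49925e-6 * 0.101 / (94e-6)^2
Step 3: dP = 18261.39 Pa
Step 4: Convert to kPa: dP = 18.26 kPa


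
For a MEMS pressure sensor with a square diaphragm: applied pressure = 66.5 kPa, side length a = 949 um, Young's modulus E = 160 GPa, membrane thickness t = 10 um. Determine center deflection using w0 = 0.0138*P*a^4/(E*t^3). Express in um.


Step 1: Convert pressure to compatible units (E is in GPa, so P in GPa).
P = 66.5 kPa = 66.5e-6 GPa
Step 2: Compute numerator: 0.0138 * P * a^4.
a^4 = 949^4 = 811082161201
numerator = 0.0138 * 66.5e-6 * 811082161201 = 7.443301e+05
Step 3: Compute denominator: E * t^3 = 160 * 10^3 = 160000
Step 4: w0 = numerator / denominator = 7.443301e+05 / 160000 = 4.6521 um


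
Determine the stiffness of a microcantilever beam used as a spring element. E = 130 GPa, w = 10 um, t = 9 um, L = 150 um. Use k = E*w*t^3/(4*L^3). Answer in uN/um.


Step 1: Convert E to consistent units (1 GPa = 1000 uN/um^2).
E = 130 GPa = 130000 uN/um^2
Step 2: Compute t^3 = 9^3 = 729
Step 3: Compute L^3 = 150^3 = 3375000
Step 4: k = 130000 * 10 * 729 / (4 * 3375000)
k = 70.2 uN/um


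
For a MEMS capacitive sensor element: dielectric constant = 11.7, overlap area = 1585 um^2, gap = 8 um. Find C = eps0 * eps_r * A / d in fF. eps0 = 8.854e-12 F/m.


Step 1: Convert area to m^2: A = 1585e-12 m^2
Step 2: Convert gap to m: d = 8e-6 m
Step 3: C = eps0 * eps_r * A / d
C = 8.854e-12 * 11.7 * 1585e-12 / 8e-6
Step 4: Convert to fF (multiply by 1e15).
C = 20.52 fF


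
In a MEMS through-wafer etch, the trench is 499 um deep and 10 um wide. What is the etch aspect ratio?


Step 1: AR = depth / width
Step 2: AR = 499 / 10
AR = 49.9


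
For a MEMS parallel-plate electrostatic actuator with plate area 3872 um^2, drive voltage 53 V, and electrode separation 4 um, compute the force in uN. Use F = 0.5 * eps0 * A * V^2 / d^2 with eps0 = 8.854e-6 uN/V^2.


Step 1: Identify parameters.
eps0 = 8.854e-6 uN/V^2, A = 3872 um^2, V = 53 V, d = 4 um
Step 2: Compute V^2 = 53^2 = 2809
Step 3: Compute d^2 = 4^2 = 16
Step 4: F = 0.5 * 8.854e-6 * 3872 * 2809 / 16
F = 3.009 uN


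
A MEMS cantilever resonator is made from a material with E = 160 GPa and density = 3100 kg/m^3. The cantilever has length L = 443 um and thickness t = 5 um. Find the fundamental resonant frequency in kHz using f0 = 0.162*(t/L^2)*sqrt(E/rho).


Step 1: Convert units to SI.
t_SI = 5e-6 m, L_SI = 443e-6 m
Step 2: Calculate sqrt(E/rho).
sqrt(160e9 / 3100) = 7184.21 m/s
Step 3: Compute f0.
f0 = 0.162 * 5e-6 / (443e-6)^2 * 7184.21 = 29652.2 Hz = 29.65 kHz


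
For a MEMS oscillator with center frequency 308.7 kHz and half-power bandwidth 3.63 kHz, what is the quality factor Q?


Step 1: Q = f0 / bandwidth
Step 2: Q = 308.7 / 3.63
Q = 85.0


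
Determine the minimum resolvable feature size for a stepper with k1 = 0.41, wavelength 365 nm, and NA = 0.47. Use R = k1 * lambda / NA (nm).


Step 1: Identify values: k1 = 0.41, lambda = 365 nm, NA = 0.47
Step 2: R = k1 * lambda / NA
R = 0.41 * 365 / 0.47
R = 318.4 nm


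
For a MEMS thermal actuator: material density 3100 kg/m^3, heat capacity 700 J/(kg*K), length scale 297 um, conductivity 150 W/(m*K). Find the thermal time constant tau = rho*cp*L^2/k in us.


Step 1: Convert L to m: L = 297e-6 m
Step 2: L^2 = (297e-6)^2 = 8.8209e-08 m^2
Step 3: tau = 3100 * 700 * 8.8209e-08 / 150 = 1.2760902e-03 s
Step 4: Convert to microseconds (multiply by 1e6).
tau = 1276.09 us


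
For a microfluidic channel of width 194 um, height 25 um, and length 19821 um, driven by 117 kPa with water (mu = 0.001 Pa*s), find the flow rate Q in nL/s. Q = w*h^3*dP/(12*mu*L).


Step 1: Convert all dimensions to SI (meters).
w = 194e-6 m, h = 25e-6 m, L = 19821e-6 m, dP = 117e3 Pa
Step 2: Q = w * h^3 * dP / (12 * mu * L)
Q = 194e-6 * (25e-6)^3 * 117e3 / (12 * 0.001 * 19821e-6) = 1.4910795e-09 m^3/s
Step 3: Convert Q from m^3/s to nL/s (1 m^3 = 1e12 nL, so multiply by 1e12).
Q = 1491.08 nL/s


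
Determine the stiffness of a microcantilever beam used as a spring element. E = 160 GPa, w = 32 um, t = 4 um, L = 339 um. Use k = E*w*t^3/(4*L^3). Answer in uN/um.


Step 1: Convert E to consistent units (1 GPa = 1000 uN/um^2).
E = 160 GPa = 160000 uN/um^2
Step 2: Compute t^3 = 4^3 = 64
Step 3: Compute L^3 = 339^3 = 38958219
Step 4: k = 160000 * 32 * 64 / (4 * 38958219)
k = 2.1028 uN/um


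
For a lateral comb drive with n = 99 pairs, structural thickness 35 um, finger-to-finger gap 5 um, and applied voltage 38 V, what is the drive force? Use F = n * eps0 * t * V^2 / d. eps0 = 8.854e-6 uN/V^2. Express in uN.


Step 1: Parameters: n=99, eps0=8.854e-6 uN/V^2, t=35 um, V=38 V, d=5 um
Step 2: V^2 = 1444
Step 3: F = 99 * 8.854e-6 * 35 * 1444 / 5
F = 8.86 uN


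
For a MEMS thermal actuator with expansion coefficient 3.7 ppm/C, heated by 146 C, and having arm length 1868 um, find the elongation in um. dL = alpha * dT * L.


Step 1: Convert CTE: alpha = 3.7 ppm/C = 3.7e-6 /C
Step 2: dL = 3.7e-6 * 146 * 1868
dL = 1.0091 um


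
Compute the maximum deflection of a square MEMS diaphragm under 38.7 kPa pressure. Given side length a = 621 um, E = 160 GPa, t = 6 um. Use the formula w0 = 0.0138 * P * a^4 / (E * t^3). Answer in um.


Step 1: Convert pressure to compatible units (E is in GPa, so P in GPa).
P = 38.7 kPa = 38.7e-6 GPa
Step 2: Compute numerator: 0.0138 * P * a^4.
a^4 = 621^4 = 148718980881
numerator = 0.0138 * 38.7e-6 * 148718980881 = 7.942486e+04
Step 3: Compute denominator: E * t^3 = 160 * 6^3 = 34560
Step 4: w0 = numerator / denominator = 7.942486e+04 / 34560 = 2.2982 um


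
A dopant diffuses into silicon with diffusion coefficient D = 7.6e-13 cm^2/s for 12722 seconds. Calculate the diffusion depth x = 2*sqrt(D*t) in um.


Step 1: Compute D*t = 7.6e-13 * 12722 = 9.66872e-09 cm^2
Step 2: sqrt(D*t) = 9.83296e-05 cm
Step 3: x = 2 * 9.83296e-05 cm = 1.966592e-04 cm
Step 4: Convert to um (1 cm = 1e4 um): x = 1.967 um


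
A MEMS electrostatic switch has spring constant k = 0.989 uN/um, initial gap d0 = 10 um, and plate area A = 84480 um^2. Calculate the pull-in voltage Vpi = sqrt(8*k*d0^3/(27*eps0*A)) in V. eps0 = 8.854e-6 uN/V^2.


Step 1: Compute numerator: 8 * k * d0^3 = 8 * 0.989 * 10^3 = 7912.0
Step 2: Compute denominator: 27 * eps0 * A = 27 * 8.854e-6 * 84480 = 20.19562
Step 3: Vpi = sqrt(7912.0 / 20.19562)
Vpi = 19.79 V


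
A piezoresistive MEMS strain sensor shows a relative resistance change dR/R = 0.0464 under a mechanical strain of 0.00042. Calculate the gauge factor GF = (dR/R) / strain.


Step 1: Identify values.
dR/R = 0.0464, strain = 0.00042
Step 2: GF = (dR/R) / strain = 0.0464 / 0.00042
GF = 110.5


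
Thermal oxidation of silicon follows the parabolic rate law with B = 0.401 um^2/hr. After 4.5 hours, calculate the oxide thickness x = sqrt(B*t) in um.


Step 1: Compute B*t = 0.401 * 4.5 = 1.8045
Step 2: x = sqrt(1.8045)
x = 1.343 um


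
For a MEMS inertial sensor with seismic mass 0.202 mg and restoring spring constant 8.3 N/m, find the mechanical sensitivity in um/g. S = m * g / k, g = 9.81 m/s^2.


Step 1: Convert mass: m = 0.202 mg = 2.02e-07 kg
Step 2: S = m * g / k = 2.02e-07 * 9.81 / 8.3
Step 3: S = 2.39e-07 m/g
Step 4: Convert to um/g: S = 0.239 um/g


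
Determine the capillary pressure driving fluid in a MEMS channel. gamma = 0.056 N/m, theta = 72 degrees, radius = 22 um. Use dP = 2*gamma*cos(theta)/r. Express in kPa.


Step 1: cos(72 deg) = 0.309
Step 2: Convert r to m: r = 22e-6 m
Step 3: dP = 2 * 0.056 * 0.309 / 22e-6 = 1573.1 Pa
Step 4: Convert Pa to kPa (divide by 1000).
dP = 1.57 kPa


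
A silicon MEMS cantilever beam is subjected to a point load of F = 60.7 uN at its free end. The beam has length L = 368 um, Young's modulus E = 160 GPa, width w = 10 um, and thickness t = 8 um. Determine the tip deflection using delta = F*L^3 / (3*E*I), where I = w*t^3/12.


Step 1: Calculate the second moment of area.
I = w * t^3 / 12 = 10 * 8^3 / 12 = 426.6667 um^4
Step 2: Convert E to consistent units (1 GPa = 1000 uN/um^2).
E = 160 GPa = 160000 uN/um^2
Step 3: Calculate tip deflection.
delta = F * L^3 / (3 * E * I)
delta = 60.7 * 368^3 / (3 * 160000 * 426.6667)
delta = 14.7707 um


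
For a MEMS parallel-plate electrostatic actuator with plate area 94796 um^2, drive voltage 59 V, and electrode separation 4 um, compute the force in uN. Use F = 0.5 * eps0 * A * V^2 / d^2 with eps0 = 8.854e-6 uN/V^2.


Step 1: Identify parameters.
eps0 = 8.854e-6 uN/V^2, A = 94796 um^2, V = 59 V, d = 4 um
Step 2: Compute V^2 = 59^2 = 3481
Step 3: Compute d^2 = 4^2 = 16
Step 4: F = 0.5 * 8.854e-6 * 94796 * 3481 / 16
F = 91.303 uN
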